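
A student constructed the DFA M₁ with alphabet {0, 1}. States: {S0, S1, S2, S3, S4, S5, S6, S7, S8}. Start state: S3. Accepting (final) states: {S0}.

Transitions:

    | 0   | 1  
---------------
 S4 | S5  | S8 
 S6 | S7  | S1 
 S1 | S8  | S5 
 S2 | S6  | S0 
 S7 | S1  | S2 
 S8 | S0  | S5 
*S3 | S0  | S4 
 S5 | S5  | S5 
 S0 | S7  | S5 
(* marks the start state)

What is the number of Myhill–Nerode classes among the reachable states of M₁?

9

All states are reachable from the start state.
Start with accepting vs non-accepting: {S0} | {S1,S2,S3,S4,S5,S6,S7,S8}.
On input 0, block {S1,S2,S3,S4,S5,S6,S7,S8} splits into {S1,S2,S4,S5,S6,S7} and {S3,S8}.
On input 0, block {S1,S2,S4,S5,S6,S7} splits into {S2,S4,S5,S6,S7} and {S1}.
On input 0, block {S2,S4,S5,S6,S7} splits into {S2,S4,S5,S6} and {S7}.
Split {S2,S4,S5,S6} by δ(·,0) → {S2,S4,S5} and {S6}.
On input 0, block {S2,S4,S5} splits into {S4,S5} and {S2}.
Refine {S4,S5} on symbol 1: members go to different blocks, giving {S4} and {S5}.
Refine {S3,S8} on symbol 1: members go to different blocks, giving {S3} and {S8}.
The partition is now stable with 9 blocks: {S0} | {S4} | {S3} | {S1} | {S7} | {S6} | {S2} | {S5} | {S8}.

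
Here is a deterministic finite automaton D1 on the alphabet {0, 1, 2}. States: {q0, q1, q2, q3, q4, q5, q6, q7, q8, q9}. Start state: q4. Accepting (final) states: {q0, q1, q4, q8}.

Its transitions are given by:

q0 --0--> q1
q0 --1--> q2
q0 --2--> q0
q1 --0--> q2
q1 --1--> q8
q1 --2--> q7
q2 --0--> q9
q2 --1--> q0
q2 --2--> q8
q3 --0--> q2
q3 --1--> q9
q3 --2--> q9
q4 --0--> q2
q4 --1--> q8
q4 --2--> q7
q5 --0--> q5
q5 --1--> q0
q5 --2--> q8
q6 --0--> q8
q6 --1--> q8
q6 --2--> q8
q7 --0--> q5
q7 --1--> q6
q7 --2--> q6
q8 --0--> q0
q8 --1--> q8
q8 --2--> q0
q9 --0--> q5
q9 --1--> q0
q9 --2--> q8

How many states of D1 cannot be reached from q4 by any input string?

1

BFS from q4 reaches {q0, q1, q2, q4, q5, q6, q7, q8, q9}; the 1 state(s) q3 are never visited.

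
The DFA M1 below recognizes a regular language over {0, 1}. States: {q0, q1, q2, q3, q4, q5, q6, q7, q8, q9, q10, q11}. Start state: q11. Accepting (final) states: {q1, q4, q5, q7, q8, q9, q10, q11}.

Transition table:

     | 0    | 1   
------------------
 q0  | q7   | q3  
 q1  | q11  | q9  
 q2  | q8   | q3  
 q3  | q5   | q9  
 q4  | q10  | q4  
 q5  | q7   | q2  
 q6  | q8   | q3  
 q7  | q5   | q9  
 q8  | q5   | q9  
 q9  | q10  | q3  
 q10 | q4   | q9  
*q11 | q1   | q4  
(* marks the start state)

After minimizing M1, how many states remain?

States {q0,q6} cannot be reached from the start state, so discard them.
P0 = {q1,q4,q5,q7,q8,q9,q10,q11} | {q2,q3}.
Refine {q1,q4,q5,q7,q8,q9,q10,q11} on symbol 1: members go to different blocks, giving {q1,q4,q7,q8,q10,q11} and {q5,q9}.
Split {q1,q4,q7,q8,q10,q11} by δ(·,0) → {q1,q4,q10,q11} and {q7,q8}.
Refine {q1,q4,q10,q11} on symbol 1: members go to different blocks, giving {q1,q10} and {q4,q11}.
Refine {q2,q3} on symbol 0: members go to different blocks, giving {q2} and {q3}.
On input 0, block {q5,q9} splits into {q5} and {q9}.
Stable partition: {q1,q10} | {q2} | {q5} | {q7,q8} | {q4,q11} | {q3} | {q9} — 7 equivalence classes.

7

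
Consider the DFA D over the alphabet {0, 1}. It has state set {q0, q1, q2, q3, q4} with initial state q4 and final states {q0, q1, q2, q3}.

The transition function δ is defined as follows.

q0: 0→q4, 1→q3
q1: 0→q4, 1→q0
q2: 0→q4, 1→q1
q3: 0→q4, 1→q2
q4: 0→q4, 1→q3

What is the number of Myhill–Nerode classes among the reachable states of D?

P0 = {q0,q1,q2,q3} | {q4}.
Stable partition: {q0,q1,q2,q3} | {q4} — 2 equivalence classes.

2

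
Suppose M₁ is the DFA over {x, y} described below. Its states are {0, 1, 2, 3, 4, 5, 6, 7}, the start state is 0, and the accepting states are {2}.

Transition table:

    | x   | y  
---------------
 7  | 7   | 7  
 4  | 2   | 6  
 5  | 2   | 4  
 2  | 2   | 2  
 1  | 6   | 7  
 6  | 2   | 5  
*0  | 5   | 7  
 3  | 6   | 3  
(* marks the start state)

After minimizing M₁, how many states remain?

Reachable states from the start: {0,2,4,5,6,7}. Unreachable: {1,3} — drop them.
Initial partition by acceptance: {2} | {0,4,5,6,7}.
Split {0,4,5,6,7} by δ(·,x) → {4,5,6} and {0,7}.
On input x, block {0,7} splits into {0} and {7}.
The partition is now stable with 4 blocks: {2} | {4,5,6} | {0} | {7}.

4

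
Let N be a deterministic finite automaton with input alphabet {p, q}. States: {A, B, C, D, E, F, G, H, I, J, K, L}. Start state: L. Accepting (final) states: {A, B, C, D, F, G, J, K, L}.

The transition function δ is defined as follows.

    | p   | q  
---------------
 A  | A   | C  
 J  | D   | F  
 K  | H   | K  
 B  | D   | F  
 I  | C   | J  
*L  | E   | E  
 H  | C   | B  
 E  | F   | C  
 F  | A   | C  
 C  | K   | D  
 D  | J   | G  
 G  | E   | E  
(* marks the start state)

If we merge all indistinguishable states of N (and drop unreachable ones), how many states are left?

8

States {I} cannot be reached from the start state, so discard them.
P0 = {A,B,C,D,F,G,J,K,L} | {E,H}.
Refine {A,B,C,D,F,G,J,K,L} on symbol p: members go to different blocks, giving {A,B,C,D,F,J} and {G,K,L}.
Split {A,B,C,D,F,J} by δ(·,p) → {A,B,D,F,J} and {C}.
On input q, block {A,B,D,F,J} splits into {A,F} and {B,J} and {D}.
Refine {E,H} on symbol p: members go to different blocks, giving {E} and {H}.
On input p, block {G,K,L} splits into {G,L} and {K}.
The partition is now stable with 8 blocks: {A,F} | {E} | {G,L} | {C} | {B,J} | {D} | {H} | {K}.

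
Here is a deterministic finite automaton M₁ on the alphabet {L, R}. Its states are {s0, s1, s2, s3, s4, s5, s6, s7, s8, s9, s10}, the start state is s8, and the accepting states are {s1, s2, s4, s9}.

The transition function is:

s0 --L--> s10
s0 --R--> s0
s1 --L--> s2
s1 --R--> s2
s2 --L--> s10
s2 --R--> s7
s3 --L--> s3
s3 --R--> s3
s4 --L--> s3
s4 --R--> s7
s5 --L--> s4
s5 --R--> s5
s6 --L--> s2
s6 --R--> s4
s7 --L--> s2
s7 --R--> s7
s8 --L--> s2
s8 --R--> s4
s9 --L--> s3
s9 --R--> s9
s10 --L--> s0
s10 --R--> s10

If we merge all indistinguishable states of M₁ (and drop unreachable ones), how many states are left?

4

Reachable states from the start: {s0,s2,s3,s4,s7,s8,s10}. Unreachable: {s1,s5,s6,s9} — drop them.
P0 = {s2,s4} | {s0,s3,s7,s8,s10}.
Refine {s0,s3,s7,s8,s10} on symbol L: members go to different blocks, giving {s0,s3,s10} and {s7,s8}.
Split {s7,s8} by δ(·,R) → {s7} and {s8}.
The partition is now stable with 4 blocks: {s2,s4} | {s0,s3,s10} | {s7} | {s8}.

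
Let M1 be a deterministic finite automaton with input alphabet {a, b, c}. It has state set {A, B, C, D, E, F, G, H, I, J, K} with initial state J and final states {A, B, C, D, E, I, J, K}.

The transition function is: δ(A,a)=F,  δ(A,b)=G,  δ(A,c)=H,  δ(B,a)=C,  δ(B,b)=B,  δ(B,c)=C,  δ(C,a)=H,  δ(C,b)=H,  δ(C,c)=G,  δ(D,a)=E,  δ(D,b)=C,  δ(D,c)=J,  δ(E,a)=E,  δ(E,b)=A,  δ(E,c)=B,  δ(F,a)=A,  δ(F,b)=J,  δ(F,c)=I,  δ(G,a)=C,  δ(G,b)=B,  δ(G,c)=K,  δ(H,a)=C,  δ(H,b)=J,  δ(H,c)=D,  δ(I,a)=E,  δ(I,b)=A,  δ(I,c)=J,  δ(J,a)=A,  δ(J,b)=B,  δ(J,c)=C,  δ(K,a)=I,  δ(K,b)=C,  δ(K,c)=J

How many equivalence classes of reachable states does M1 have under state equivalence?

Initial partition by acceptance: {A,B,C,D,E,I,J,K} | {F,G,H}.
On input a, block {A,B,C,D,E,I,J,K} splits into {B,D,E,I,J,K} and {A,C}.
Refine {B,D,E,I,J,K} on symbol a: members go to different blocks, giving {D,E,I,K} and {B,J}.
The partition is now stable with 4 blocks: {D,E,I,K} | {F,G,H} | {A,C} | {B,J}.

4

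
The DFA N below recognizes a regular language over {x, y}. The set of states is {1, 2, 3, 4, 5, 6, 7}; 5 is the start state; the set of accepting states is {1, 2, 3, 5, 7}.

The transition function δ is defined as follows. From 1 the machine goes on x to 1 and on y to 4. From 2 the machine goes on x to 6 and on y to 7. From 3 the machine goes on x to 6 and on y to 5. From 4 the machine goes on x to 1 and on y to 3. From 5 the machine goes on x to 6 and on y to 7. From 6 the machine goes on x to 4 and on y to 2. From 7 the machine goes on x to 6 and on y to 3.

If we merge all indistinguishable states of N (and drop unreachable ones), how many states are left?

Every state is reachable, so we keep all 7.
Initial partition by acceptance: {1,2,3,5,7} | {4,6}.
On input x, block {1,2,3,5,7} splits into {2,3,5,7} and {1}.
Refine {4,6} on symbol x: members go to different blocks, giving {4} and {6}.
The partition is now stable with 4 blocks: {2,3,5,7} | {4} | {1} | {6}.

4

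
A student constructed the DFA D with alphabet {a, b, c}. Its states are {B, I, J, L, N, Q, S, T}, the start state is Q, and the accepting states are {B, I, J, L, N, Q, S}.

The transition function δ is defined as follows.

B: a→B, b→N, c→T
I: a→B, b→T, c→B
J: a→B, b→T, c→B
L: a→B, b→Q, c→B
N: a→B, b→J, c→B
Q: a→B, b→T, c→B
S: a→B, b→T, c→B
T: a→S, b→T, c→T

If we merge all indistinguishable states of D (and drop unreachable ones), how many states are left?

Reachable states from the start: {B,J,N,Q,S,T}. Unreachable: {I,L} — drop them.
Start with accepting vs non-accepting: {B,J,N,Q,S} | {T}.
Split {B,J,N,Q,S} by δ(·,b) → {J,Q,S} and {B,N}.
On input b, block {B,N} splits into {N} and {B}.
The partition is now stable with 4 blocks: {J,Q,S} | {T} | {N} | {B}.

4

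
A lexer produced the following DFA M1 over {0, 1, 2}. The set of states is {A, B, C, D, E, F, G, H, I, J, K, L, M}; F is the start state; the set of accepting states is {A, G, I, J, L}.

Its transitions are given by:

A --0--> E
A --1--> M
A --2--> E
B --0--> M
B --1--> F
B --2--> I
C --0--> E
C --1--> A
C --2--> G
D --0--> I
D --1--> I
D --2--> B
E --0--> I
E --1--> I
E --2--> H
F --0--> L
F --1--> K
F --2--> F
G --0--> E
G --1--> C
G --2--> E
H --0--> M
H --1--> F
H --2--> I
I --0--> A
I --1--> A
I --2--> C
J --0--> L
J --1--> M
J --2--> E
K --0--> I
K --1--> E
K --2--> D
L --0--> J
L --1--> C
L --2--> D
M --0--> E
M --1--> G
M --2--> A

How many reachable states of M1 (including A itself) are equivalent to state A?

2

Start with accepting vs non-accepting: {A,G,I,J,L} | {B,C,D,E,F,H,K,M}.
On input 0, block {A,G,I,J,L} splits into {I,J,L} and {A,G}.
On input 0, block {I,J,L} splits into {J,L} and {I}.
On input 0, block {B,C,D,E,F,H,K,M} splits into {B,C,H,M} and {D,E,K} and {F}.
Refine {B,C,H,M} on symbol 0: members go to different blocks, giving {B,H} and {C,M}.
On input 1, block {D,E,K} splits into {D,E} and {K}.
Stable partition: {J,L} | {B,H} | {A,G} | {I} | {D,E} | {F} | {C,M} | {K} — 8 equivalence classes.
State A belongs to the block {A,G}, which has 2 states.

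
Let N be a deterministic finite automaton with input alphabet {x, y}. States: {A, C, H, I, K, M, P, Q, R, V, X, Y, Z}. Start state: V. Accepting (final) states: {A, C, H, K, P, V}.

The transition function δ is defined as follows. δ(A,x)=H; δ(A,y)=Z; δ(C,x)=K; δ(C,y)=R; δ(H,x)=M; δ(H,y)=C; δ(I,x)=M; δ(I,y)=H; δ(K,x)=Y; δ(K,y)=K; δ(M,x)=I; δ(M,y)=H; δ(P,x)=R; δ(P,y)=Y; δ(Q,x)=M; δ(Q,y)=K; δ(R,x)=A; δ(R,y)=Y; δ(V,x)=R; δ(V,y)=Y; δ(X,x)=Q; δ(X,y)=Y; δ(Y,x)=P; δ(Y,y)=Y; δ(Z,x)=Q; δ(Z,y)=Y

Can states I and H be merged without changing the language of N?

First remove the unreachable states {X}; 12 states remain.
Start with accepting vs non-accepting: {A,C,H,K,P,V} | {I,M,Q,R,Y,Z}.
Split {A,C,H,K,P,V} by δ(·,x) → {H,K,P,V} and {A,C}.
Split {H,K,P,V} by δ(·,y) → {P,V} and {H} and {K}.
Split {I,M,Q,R,Y,Z} by δ(·,x) → {I,M,Q,Z} and {R} and {Y}.
On input y, block {I,M,Q,Z} splits into {I,M} and {Q} and {Z}.
On input x, block {A,C} splits into {C} and {A}.
Stable partition: {P,V} | {I,M} | {C} | {H} | {K} | {R} | {Y} | {Q} | {Z} | {A} — 10 equivalence classes.
I and H end up in different blocks, so they are distinguishable. For instance, the string 'ε' is accepted from only H.

No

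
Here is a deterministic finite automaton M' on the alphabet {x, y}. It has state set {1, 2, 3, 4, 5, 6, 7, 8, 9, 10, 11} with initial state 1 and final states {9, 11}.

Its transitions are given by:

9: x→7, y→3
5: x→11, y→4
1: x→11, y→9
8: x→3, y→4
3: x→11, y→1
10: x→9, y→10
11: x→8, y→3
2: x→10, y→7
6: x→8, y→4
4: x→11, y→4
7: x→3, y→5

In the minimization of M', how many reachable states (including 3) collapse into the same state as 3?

1

First remove the unreachable states {2,6,10}; 8 states remain.
P0 = {9,11} | {1,3,4,5,7,8}.
Refine {1,3,4,5,7,8} on symbol x: members go to different blocks, giving {1,3,4,5} and {7,8}.
Split {1,3,4,5} by δ(·,y) → {3,4,5} and {1}.
On input y, block {3,4,5} splits into {4,5} and {3}.
No further refinement is possible. Final partition (5 blocks): {9,11} | {4,5} | {7,8} | {1} | {3}.
The equivalence class containing 3 is {3}, of size 1.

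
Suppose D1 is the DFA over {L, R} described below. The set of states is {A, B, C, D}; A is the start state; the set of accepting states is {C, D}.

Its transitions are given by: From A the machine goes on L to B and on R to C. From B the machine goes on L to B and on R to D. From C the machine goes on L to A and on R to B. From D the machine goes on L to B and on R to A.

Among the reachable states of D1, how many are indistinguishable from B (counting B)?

2

Every state is reachable, so we keep all 4.
P0 = {C,D} | {A,B}.
Stable partition: {C,D} | {A,B} — 2 equivalence classes.
State B belongs to the block {A,B}, which has 2 states.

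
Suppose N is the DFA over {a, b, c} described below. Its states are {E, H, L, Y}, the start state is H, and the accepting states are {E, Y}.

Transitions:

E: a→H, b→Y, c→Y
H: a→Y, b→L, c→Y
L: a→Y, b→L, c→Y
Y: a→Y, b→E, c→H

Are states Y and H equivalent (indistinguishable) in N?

Initial partition by acceptance: {E,Y} | {H,L}.
Refine {E,Y} on symbol a: members go to different blocks, giving {E} and {Y}.
No further refinement is possible. Final partition (3 blocks): {E} | {H,L} | {Y}.
Y and H end up in different blocks, so they are distinguishable. For instance, the string 'ε' is accepted from only Y.

No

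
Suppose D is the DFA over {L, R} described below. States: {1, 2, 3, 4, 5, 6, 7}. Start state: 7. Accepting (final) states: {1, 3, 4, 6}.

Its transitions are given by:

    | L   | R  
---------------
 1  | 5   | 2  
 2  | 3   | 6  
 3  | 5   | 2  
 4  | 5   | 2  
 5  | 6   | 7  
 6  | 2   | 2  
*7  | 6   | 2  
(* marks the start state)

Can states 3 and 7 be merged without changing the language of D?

No

First remove the unreachable states {1,4}; 5 states remain.
P0 = {3,6} | {2,5,7}.
On input R, block {2,5,7} splits into {5,7} and {2}.
Refine {3,6} on symbol L: members go to different blocks, giving {3} and {6}.
On input R, block {5,7} splits into {5} and {7}.
The partition is now stable with 5 blocks: {3} | {5} | {2} | {6} | {7}.
3 and 7 end up in different blocks, so they are distinguishable. For instance, the string 'ε' is accepted from only 3.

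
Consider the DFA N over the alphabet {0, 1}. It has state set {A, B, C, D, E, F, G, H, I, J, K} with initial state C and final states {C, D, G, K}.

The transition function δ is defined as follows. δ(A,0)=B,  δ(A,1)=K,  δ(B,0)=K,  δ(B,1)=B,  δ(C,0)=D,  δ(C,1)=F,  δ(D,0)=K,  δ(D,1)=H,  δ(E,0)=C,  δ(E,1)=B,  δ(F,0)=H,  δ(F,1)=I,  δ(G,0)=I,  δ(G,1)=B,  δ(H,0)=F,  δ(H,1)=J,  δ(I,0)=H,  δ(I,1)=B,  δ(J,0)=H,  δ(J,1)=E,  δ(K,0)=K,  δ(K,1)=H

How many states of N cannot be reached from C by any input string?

2

No path from C leads to A, G; the other 9 states are all reachable.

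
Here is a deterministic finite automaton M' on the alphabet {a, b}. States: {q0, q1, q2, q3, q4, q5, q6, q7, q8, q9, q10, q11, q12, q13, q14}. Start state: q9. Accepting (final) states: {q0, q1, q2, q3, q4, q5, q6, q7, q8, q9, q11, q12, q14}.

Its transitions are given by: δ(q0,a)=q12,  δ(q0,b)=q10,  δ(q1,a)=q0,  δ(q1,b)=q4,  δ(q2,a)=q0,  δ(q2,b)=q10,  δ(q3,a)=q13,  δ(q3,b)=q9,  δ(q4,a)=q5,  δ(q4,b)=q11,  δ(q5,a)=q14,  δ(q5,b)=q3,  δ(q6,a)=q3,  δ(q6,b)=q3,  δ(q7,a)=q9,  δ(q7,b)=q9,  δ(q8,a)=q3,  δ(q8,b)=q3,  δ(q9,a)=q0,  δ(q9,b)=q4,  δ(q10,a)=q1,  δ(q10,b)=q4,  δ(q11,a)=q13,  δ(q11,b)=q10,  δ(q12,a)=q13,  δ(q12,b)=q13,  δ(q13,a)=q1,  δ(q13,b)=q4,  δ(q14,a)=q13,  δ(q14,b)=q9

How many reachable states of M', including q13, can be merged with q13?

2

First remove the unreachable states {q2,q6,q7,q8}; 11 states remain.
P0 = {q0,q1,q3,q4,q5,q9,q11,q12,q14} | {q10,q13}.
On input a, block {q0,q1,q3,q4,q5,q9,q11,q12,q14} splits into {q0,q1,q4,q5,q9} and {q3,q11,q12,q14}.
On input a, block {q0,q1,q4,q5,q9} splits into {q1,q4,q9} and {q0,q5}.
On input b, block {q1,q4,q9} splits into {q1,q9} and {q4}.
Split {q3,q11,q12,q14} by δ(·,b) → {q3,q14} and {q11,q12}.
Split {q0,q5} by δ(·,a) → {q0} and {q5}.
No further refinement is possible. Final partition (7 blocks): {q1,q9} | {q10,q13} | {q3,q14} | {q0} | {q4} | {q11,q12} | {q5}.
State q13 belongs to the block {q10,q13}, which has 2 states.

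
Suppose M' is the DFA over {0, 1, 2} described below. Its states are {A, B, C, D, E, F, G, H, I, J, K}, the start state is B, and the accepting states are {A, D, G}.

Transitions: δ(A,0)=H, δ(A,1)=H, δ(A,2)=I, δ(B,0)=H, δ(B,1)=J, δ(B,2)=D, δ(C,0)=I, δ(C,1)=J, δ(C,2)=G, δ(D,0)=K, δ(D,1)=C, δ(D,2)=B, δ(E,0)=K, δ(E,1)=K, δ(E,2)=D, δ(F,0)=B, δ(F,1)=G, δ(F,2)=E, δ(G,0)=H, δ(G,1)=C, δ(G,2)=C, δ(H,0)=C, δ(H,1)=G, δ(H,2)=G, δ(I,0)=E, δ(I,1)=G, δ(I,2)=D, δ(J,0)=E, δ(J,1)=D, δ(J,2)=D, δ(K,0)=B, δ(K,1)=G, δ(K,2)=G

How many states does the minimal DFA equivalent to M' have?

3

Reachable states from the start: {B,C,D,E,G,H,I,J,K}. Unreachable: {A,F} — drop them.
Initial partition by acceptance: {D,G} | {B,C,E,H,I,J,K}.
On input 1, block {B,C,E,H,I,J,K} splits into {H,I,J,K} and {B,C,E}.
No further refinement is possible. Final partition (3 blocks): {D,G} | {H,I,J,K} | {B,C,E}.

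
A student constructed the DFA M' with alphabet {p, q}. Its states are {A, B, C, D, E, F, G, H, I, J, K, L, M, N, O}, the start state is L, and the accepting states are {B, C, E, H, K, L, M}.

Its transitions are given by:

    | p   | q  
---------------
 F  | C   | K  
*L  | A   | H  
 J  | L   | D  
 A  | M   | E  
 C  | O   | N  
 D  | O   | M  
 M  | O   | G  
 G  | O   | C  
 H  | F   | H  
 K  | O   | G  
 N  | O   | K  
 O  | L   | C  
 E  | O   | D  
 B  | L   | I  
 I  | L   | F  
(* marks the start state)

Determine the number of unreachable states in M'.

3

BFS from L reaches {A, C, D, E, F, G, H, K, L, M, N, O}; the 3 state(s) B, I, J are never visited.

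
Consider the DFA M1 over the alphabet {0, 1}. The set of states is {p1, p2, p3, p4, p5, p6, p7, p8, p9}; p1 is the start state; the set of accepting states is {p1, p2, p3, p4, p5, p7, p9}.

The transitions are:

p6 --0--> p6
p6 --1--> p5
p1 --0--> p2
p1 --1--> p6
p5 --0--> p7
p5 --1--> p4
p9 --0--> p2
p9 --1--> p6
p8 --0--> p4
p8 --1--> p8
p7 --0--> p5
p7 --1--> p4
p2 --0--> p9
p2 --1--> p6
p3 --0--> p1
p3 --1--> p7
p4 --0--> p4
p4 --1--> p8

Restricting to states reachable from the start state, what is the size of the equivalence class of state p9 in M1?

Reachable states from the start: {p1,p2,p4,p5,p6,p7,p8,p9}. Unreachable: {p3} — drop them.
Start with accepting vs non-accepting: {p1,p2,p4,p5,p7,p9} | {p6,p8}.
On input 1, block {p1,p2,p4,p5,p7,p9} splits into {p1,p2,p4,p9} and {p5,p7}.
Refine {p6,p8} on symbol 0: members go to different blocks, giving {p6} and {p8}.
Split {p1,p2,p4,p9} by δ(·,1) → {p1,p2,p9} and {p4}.
No further refinement is possible. Final partition (5 blocks): {p1,p2,p9} | {p6} | {p5,p7} | {p8} | {p4}.
The equivalence class containing p9 is {p1,p2,p9}, of size 3.

3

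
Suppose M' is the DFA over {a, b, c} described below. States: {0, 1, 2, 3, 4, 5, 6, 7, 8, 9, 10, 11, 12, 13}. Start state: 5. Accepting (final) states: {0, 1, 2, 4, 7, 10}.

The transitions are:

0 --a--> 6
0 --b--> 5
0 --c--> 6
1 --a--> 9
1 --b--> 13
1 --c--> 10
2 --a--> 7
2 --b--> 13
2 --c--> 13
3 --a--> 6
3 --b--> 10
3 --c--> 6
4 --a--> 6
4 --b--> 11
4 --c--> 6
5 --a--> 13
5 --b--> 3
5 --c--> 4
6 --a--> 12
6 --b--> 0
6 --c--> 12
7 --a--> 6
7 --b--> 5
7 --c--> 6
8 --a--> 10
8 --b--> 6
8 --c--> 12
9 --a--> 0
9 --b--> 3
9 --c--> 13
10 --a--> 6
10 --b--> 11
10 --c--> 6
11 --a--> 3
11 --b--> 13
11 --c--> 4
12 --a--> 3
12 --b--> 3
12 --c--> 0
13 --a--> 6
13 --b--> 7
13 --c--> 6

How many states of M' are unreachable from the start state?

BFS from 5 reaches {0, 3, 4, 5, 6, 7, 10, 11, 12, 13}; the 4 state(s) 1, 2, 8, 9 are never visited.

4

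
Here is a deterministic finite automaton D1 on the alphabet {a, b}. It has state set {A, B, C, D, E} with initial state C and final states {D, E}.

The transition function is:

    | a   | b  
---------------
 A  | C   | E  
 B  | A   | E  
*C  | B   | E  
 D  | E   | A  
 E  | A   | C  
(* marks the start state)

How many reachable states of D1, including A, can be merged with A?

First remove the unreachable states {D}; 4 states remain.
Start with accepting vs non-accepting: {E} | {A,B,C}.
No further refinement is possible. Final partition (2 blocks): {E} | {A,B,C}.
State A belongs to the block {A,B,C}, which has 3 states.

3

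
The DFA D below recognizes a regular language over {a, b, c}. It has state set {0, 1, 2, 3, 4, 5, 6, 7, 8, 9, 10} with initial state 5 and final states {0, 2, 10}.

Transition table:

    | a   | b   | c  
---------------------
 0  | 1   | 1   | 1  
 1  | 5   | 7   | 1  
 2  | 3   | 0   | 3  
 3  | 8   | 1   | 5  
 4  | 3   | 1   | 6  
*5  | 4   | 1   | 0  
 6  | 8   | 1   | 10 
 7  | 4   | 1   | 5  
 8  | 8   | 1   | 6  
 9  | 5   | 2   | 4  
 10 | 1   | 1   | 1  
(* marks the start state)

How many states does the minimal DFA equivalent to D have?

States {2,9} cannot be reached from the start state, so discard them.
Start with accepting vs non-accepting: {0,10} | {1,3,4,5,6,7,8}.
On input c, block {1,3,4,5,6,7,8} splits into {1,3,4,7,8} and {5,6}.
Split {1,3,4,7,8} by δ(·,a) → {3,4,7,8} and {1}.
Stable partition: {0,10} | {3,4,7,8} | {5,6} | {1} — 4 equivalence classes.

4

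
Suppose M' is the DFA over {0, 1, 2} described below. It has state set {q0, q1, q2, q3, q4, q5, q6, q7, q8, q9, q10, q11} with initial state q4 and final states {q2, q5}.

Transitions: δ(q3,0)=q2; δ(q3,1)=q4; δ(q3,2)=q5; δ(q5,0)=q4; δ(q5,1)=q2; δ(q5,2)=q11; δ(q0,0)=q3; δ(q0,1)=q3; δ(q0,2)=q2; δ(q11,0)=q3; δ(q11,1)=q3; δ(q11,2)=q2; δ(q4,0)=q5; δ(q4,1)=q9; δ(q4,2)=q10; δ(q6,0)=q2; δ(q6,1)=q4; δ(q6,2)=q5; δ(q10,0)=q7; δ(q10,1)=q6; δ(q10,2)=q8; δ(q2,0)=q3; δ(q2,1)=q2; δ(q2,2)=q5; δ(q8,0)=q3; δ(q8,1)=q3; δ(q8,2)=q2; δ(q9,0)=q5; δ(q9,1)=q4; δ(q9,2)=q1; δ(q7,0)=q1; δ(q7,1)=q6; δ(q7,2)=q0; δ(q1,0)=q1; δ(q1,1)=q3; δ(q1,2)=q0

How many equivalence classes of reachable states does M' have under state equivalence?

Start with accepting vs non-accepting: {q2,q5} | {q0,q1,q3,q4,q6,q7,q8,q9,q10,q11}.
Refine {q2,q5} on symbol 2: members go to different blocks, giving {q2} and {q5}.
On input 0, block {q0,q1,q3,q4,q6,q7,q8,q9,q10,q11} splits into {q0,q1,q7,q8,q10,q11} and {q3,q6} and {q4,q9}.
Refine {q0,q1,q7,q8,q10,q11} on symbol 0: members go to different blocks, giving {q0,q8,q11} and {q1,q7,q10}.
The partition is now stable with 6 blocks: {q2} | {q0,q8,q11} | {q5} | {q3,q6} | {q4,q9} | {q1,q7,q10}.

6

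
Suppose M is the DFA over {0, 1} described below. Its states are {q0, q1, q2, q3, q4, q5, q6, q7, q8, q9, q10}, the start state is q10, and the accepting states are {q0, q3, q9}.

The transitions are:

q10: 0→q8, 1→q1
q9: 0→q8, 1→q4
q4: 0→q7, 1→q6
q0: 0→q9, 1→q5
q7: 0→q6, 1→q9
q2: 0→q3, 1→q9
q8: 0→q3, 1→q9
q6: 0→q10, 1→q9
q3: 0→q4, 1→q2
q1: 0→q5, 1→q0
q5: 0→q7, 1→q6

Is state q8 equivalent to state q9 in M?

No

P0 = {q0,q3,q9} | {q1,q2,q4,q5,q6,q7,q8,q10}.
On input 0, block {q0,q3,q9} splits into {q3,q9} and {q0}.
Split {q1,q2,q4,q5,q6,q7,q8,q10} by δ(·,0) → {q1,q4,q5,q6,q7,q10} and {q2,q8}.
On input 0, block {q3,q9} splits into {q3} and {q9}.
Refine {q1,q4,q5,q6,q7,q10} on symbol 0: members go to different blocks, giving {q1,q4,q5,q6,q7} and {q10}.
Refine {q1,q4,q5,q6,q7} on symbol 0: members go to different blocks, giving {q1,q4,q5,q7} and {q6}.
Refine {q1,q4,q5,q7} on symbol 0: members go to different blocks, giving {q1,q4,q5} and {q7}.
Refine {q1,q4,q5} on symbol 0: members go to different blocks, giving {q4,q5} and {q1}.
Stable partition: {q3} | {q4,q5} | {q0} | {q2,q8} | {q9} | {q10} | {q6} | {q7} | {q1} — 9 equivalence classes.
q8 and q9 end up in different blocks, so they are distinguishable. For instance, the string 'ε' is accepted from only q9.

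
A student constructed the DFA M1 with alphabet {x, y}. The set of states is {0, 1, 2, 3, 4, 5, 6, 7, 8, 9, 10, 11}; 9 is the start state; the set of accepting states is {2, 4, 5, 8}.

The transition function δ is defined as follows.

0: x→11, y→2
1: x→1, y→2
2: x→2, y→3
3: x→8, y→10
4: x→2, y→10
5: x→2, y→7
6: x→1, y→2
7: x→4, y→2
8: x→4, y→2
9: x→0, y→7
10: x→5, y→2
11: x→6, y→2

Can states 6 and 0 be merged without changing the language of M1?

All states are reachable from the start state.
Initial partition by acceptance: {2,4,5,8} | {0,1,3,6,7,9,10,11}.
Refine {2,4,5,8} on symbol y: members go to different blocks, giving {2,4,5} and {8}.
Refine {0,1,3,6,7,9,10,11} on symbol x: members go to different blocks, giving {0,1,6,9,11} and {7,10} and {3}.
Refine {2,4,5} on symbol y: members go to different blocks, giving {4,5} and {2}.
Split {0,1,6,9,11} by δ(·,y) → {0,1,6,11} and {9}.
Stable partition: {4,5} | {0,1,6,11} | {8} | {7,10} | {3} | {2} | {9} — 7 equivalence classes.
6 and 0 lie in the same block of the stable partition, so they are equivalent — no string distinguishes them.

Yes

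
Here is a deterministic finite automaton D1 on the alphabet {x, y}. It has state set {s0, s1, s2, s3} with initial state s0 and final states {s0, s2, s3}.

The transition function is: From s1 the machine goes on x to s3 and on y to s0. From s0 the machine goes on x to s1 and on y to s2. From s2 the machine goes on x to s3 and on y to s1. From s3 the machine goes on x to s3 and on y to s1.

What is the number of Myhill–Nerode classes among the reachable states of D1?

3

Initial partition by acceptance: {s0,s2,s3} | {s1}.
Refine {s0,s2,s3} on symbol x: members go to different blocks, giving {s2,s3} and {s0}.
No further refinement is possible. Final partition (3 blocks): {s2,s3} | {s1} | {s0}.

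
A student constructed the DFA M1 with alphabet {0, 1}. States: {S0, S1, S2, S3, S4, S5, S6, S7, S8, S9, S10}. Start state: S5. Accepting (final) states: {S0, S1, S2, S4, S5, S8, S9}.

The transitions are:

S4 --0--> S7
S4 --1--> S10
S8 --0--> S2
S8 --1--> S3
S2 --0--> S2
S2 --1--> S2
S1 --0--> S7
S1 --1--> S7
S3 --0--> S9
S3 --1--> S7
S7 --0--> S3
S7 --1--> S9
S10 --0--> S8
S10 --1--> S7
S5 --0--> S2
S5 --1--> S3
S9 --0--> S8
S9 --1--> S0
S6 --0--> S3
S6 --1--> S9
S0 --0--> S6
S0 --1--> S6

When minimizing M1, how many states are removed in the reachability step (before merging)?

3

Starting at S5 and following transitions, the reachable set is {S0, S2, S3, S5, S6, S7, S8, S9}. That leaves S1, S4, S10 unreachable — 3 in total.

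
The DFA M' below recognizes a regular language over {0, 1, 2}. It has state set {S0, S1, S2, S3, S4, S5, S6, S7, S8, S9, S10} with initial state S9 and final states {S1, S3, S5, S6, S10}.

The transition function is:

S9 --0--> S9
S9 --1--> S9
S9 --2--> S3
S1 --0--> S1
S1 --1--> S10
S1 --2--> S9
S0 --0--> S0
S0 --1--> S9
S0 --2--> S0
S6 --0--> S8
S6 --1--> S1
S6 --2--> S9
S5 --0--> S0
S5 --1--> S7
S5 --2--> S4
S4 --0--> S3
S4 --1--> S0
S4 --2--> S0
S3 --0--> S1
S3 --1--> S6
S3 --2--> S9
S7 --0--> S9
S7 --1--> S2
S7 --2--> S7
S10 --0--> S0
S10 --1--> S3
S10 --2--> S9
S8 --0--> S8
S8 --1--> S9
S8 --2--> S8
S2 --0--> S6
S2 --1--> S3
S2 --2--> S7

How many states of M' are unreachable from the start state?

4

Starting at S9 and following transitions, the reachable set is {S0, S1, S3, S6, S8, S9, S10}. That leaves S2, S4, S5, S7 unreachable — 4 in total.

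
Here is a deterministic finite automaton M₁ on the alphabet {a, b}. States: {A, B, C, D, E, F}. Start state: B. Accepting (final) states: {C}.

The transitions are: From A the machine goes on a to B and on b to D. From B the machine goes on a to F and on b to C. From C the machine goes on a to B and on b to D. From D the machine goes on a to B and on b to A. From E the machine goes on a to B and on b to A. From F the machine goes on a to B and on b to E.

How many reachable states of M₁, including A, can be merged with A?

Every state is reachable, so we keep all 6.
Start with accepting vs non-accepting: {C} | {A,B,D,E,F}.
Refine {A,B,D,E,F} on symbol b: members go to different blocks, giving {A,D,E,F} and {B}.
No further refinement is possible. Final partition (3 blocks): {C} | {A,D,E,F} | {B}.
State A belongs to the block {A,D,E,F}, which has 4 states.

4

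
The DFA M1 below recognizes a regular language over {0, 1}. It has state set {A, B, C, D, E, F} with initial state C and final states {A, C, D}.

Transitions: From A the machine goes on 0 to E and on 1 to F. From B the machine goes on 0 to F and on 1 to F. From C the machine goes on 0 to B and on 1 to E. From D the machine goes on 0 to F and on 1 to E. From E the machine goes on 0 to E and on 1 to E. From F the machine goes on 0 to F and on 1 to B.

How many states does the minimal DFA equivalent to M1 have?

First remove the unreachable states {A,D}; 4 states remain.
Start with accepting vs non-accepting: {C} | {B,E,F}.
The partition is now stable with 2 blocks: {C} | {B,E,F}.

2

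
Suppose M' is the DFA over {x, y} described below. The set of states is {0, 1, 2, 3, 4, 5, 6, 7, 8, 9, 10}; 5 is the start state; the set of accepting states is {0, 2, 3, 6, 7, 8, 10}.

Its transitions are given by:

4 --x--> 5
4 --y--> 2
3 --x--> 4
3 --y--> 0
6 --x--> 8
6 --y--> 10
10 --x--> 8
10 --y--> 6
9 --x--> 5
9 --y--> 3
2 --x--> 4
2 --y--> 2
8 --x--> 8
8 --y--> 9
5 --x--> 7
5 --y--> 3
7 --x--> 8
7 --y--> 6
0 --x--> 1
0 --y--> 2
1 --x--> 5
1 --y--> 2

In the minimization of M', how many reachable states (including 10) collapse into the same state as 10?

Every state is reachable, so we keep all 11.
Start with accepting vs non-accepting: {0,2,3,6,7,8,10} | {1,4,5,9}.
Split {0,2,3,6,7,8,10} by δ(·,x) → {6,7,8,10} and {0,2,3}.
On input y, block {6,7,8,10} splits into {6,7,10} and {8}.
On input x, block {1,4,5,9} splits into {1,4,9} and {5}.
Stable partition: {6,7,10} | {1,4,9} | {0,2,3} | {8} | {5} — 5 equivalence classes.
State 10 belongs to the block {6,7,10}, which has 3 states.

3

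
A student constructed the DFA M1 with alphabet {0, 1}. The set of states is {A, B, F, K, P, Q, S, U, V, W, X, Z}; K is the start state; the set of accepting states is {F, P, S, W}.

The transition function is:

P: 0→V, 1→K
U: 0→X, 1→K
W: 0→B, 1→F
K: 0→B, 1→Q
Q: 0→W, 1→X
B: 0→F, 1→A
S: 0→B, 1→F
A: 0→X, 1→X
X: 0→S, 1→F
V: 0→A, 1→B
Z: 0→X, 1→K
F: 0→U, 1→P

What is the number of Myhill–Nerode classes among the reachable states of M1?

10

States {Z} cannot be reached from the start state, so discard them.
P0 = {F,P,S,W} | {A,B,K,Q,U,V,X}.
On input 1, block {F,P,S,W} splits into {F,S,W} and {P}.
Split {F,S,W} by δ(·,1) → {S,W} and {F}.
Split {A,B,K,Q,U,V,X} by δ(·,0) → {A,K,U,V} and {Q,X} and {B}.
Refine {A,K,U,V} on symbol 0: members go to different blocks, giving {A,U} and {V} and {K}.
On input 1, block {A,U} splits into {A} and {U}.
Split {Q,X} by δ(·,1) → {Q} and {X}.
No further refinement is possible. Final partition (10 blocks): {S,W} | {A} | {P} | {F} | {Q} | {B} | {V} | {K} | {U} | {X}.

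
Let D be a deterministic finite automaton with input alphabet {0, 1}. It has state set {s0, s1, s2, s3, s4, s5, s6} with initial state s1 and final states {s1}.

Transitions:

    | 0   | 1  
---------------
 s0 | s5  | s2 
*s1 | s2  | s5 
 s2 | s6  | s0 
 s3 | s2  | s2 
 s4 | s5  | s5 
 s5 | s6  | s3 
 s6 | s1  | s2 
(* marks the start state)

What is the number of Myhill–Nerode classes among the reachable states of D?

4

First remove the unreachable states {s4}; 6 states remain.
P0 = {s1} | {s0,s2,s3,s5,s6}.
Refine {s0,s2,s3,s5,s6} on symbol 0: members go to different blocks, giving {s0,s2,s3,s5} and {s6}.
Refine {s0,s2,s3,s5} on symbol 0: members go to different blocks, giving {s0,s3} and {s2,s5}.
Stable partition: {s1} | {s0,s3} | {s6} | {s2,s5} — 4 equivalence classes.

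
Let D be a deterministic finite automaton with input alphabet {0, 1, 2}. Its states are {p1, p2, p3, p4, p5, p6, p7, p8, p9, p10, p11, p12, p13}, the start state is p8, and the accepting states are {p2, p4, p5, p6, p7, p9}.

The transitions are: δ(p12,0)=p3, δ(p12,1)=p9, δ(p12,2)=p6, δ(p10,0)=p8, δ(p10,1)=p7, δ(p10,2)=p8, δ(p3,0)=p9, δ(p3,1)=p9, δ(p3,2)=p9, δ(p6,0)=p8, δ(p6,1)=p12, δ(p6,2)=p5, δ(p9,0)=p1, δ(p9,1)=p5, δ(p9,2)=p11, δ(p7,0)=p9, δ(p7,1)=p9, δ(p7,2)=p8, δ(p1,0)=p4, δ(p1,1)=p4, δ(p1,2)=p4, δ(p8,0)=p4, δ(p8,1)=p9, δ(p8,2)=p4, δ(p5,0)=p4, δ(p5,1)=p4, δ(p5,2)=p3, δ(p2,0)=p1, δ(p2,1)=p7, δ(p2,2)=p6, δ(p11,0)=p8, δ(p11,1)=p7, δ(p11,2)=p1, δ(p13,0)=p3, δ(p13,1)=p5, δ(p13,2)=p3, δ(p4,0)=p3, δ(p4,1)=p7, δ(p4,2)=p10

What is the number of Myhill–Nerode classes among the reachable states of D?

First remove the unreachable states {p2,p6,p12,p13}; 9 states remain.
P0 = {p4,p5,p7,p9} | {p1,p3,p8,p10,p11}.
Refine {p4,p5,p7,p9} on symbol 0: members go to different blocks, giving {p4,p9} and {p5,p7}.
Refine {p1,p3,p8,p10,p11} on symbol 0: members go to different blocks, giving {p1,p3,p8} and {p10,p11}.
Stable partition: {p4,p9} | {p1,p3,p8} | {p5,p7} | {p10,p11} — 4 equivalence classes.

4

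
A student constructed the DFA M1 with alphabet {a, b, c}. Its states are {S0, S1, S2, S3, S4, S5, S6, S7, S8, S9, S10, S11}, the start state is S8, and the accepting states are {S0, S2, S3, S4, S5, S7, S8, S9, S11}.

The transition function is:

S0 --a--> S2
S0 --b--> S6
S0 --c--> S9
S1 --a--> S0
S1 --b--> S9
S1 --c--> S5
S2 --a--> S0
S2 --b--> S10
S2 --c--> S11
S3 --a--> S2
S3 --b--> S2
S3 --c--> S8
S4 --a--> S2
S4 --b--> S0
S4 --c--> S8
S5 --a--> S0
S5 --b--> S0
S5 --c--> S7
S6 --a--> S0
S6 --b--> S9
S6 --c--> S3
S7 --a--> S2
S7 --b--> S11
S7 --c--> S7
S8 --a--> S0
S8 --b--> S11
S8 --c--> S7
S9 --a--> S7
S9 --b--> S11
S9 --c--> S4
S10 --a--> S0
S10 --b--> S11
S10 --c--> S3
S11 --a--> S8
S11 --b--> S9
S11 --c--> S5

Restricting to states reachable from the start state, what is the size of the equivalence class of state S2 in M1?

2

States {S1} cannot be reached from the start state, so discard them.
P0 = {S0,S2,S3,S4,S5,S7,S8,S9,S11} | {S6,S10}.
Split {S0,S2,S3,S4,S5,S7,S8,S9,S11} by δ(·,b) → {S3,S4,S5,S7,S8,S9,S11} and {S0,S2}.
On input a, block {S3,S4,S5,S7,S8,S9,S11} splits into {S3,S4,S5,S7,S8} and {S9,S11}.
Refine {S3,S4,S5,S7,S8} on symbol b: members go to different blocks, giving {S3,S4,S5} and {S7,S8}.
Stable partition: {S3,S4,S5} | {S6,S10} | {S0,S2} | {S9,S11} | {S7,S8} — 5 equivalence classes.
The equivalence class containing S2 is {S0,S2}, of size 2.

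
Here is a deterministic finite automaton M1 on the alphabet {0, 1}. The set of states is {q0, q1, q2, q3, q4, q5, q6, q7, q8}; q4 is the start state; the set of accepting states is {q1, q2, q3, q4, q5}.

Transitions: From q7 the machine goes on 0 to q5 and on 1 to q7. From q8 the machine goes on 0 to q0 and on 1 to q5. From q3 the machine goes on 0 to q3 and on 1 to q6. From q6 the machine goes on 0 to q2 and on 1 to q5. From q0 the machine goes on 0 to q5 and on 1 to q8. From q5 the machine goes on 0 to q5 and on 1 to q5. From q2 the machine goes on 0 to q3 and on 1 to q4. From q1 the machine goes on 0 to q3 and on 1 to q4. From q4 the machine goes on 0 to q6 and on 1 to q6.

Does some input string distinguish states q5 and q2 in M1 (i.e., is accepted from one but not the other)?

Yes

States {q0,q1,q7,q8} cannot be reached from the start state, so discard them.
P0 = {q2,q3,q4,q5} | {q6}.
Split {q2,q3,q4,q5} by δ(·,0) → {q2,q3,q5} and {q4}.
Split {q2,q3,q5} by δ(·,1) → {q2} and {q3} and {q5}.
Stable partition: {q2} | {q6} | {q4} | {q3} | {q5} — 5 equivalence classes.
q5 and q2 end up in different blocks, so they are distinguishable. For instance, the string '01' is accepted from only q5.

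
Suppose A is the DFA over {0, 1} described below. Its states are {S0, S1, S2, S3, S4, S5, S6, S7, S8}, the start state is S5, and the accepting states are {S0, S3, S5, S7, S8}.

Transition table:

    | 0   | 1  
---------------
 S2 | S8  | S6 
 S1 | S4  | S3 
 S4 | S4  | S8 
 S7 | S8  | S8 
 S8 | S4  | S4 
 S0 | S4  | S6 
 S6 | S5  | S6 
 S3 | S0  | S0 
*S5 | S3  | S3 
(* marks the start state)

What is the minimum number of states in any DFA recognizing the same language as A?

6

First remove the unreachable states {S1,S2,S7}; 6 states remain.
Initial partition by acceptance: {S0,S3,S5,S8} | {S4,S6}.
Refine {S0,S3,S5,S8} on symbol 0: members go to different blocks, giving {S0,S8} and {S3,S5}.
On input 0, block {S4,S6} splits into {S4} and {S6}.
Split {S0,S8} by δ(·,1) → {S0} and {S8}.
Split {S3,S5} by δ(·,0) → {S3} and {S5}.
No further refinement is possible. Final partition (6 blocks): {S0} | {S4} | {S3} | {S6} | {S8} | {S5}.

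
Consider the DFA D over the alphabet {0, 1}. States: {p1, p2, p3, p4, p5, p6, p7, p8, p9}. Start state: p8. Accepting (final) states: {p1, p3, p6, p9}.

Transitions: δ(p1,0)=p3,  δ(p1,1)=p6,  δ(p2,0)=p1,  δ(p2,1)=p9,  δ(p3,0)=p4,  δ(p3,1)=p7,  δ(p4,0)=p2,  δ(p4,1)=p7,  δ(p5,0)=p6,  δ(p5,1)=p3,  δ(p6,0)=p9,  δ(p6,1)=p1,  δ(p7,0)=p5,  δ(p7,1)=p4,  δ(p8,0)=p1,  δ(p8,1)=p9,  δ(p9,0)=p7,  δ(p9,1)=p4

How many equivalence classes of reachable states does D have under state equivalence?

All states are reachable from the start state.
P0 = {p1,p3,p6,p9} | {p2,p4,p5,p7,p8}.
Split {p1,p3,p6,p9} by δ(·,0) → {p1,p6} and {p3,p9}.
Split {p2,p4,p5,p7,p8} by δ(·,0) → {p2,p5,p8} and {p4,p7}.
No further refinement is possible. Final partition (4 blocks): {p1,p6} | {p2,p5,p8} | {p3,p9} | {p4,p7}.

4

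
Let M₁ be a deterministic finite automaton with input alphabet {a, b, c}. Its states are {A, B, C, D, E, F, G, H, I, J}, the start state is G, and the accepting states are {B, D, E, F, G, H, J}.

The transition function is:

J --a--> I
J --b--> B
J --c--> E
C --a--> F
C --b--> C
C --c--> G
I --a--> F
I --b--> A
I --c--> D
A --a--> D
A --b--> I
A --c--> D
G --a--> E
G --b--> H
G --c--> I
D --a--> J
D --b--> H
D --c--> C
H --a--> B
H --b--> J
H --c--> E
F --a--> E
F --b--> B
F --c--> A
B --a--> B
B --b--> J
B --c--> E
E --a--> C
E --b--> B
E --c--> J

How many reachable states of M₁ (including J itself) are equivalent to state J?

2

Start with accepting vs non-accepting: {B,D,E,F,G,H,J} | {A,C,I}.
Split {B,D,E,F,G,H,J} by δ(·,a) → {B,D,F,G,H} and {E,J}.
Refine {B,D,F,G,H} on symbol a: members go to different blocks, giving {D,F,G} and {B,H}.
The partition is now stable with 4 blocks: {D,F,G} | {A,C,I} | {E,J} | {B,H}.
The equivalence class containing J is {E,J}, of size 2.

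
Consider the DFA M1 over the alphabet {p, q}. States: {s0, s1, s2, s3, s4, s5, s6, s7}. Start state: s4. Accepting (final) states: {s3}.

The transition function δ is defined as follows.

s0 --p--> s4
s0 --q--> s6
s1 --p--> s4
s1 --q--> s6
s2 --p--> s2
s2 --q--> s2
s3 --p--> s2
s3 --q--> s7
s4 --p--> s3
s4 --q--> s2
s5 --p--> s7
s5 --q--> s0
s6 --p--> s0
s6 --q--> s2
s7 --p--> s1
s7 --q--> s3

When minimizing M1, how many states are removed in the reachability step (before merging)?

1

BFS from s4 reaches {s0, s1, s2, s3, s4, s6, s7}; the 1 state(s) s5 are never visited.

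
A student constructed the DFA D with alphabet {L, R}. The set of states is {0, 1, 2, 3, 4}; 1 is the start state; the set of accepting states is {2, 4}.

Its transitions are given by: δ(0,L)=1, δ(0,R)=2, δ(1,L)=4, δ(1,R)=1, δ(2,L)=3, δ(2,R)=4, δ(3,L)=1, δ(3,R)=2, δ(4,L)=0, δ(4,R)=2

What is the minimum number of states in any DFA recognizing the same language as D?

3

All states are reachable from the start state.
P0 = {2,4} | {0,1,3}.
On input L, block {0,1,3} splits into {0,3} and {1}.
Stable partition: {2,4} | {0,3} | {1} — 3 equivalence classes.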